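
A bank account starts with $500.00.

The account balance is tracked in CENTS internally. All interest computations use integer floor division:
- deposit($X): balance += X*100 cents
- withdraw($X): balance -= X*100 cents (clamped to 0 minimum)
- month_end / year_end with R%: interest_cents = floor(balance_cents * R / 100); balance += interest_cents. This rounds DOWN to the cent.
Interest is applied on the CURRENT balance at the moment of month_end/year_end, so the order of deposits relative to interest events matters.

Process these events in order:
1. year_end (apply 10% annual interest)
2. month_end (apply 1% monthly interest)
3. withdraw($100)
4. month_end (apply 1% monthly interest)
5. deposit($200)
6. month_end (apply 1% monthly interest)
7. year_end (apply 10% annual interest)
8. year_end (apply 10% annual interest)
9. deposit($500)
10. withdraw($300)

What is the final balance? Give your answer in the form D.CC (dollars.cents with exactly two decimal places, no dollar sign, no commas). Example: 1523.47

After 1 (year_end (apply 10% annual interest)): balance=$550.00 total_interest=$50.00
After 2 (month_end (apply 1% monthly interest)): balance=$555.50 total_interest=$55.50
After 3 (withdraw($100)): balance=$455.50 total_interest=$55.50
After 4 (month_end (apply 1% monthly interest)): balance=$460.05 total_interest=$60.05
After 5 (deposit($200)): balance=$660.05 total_interest=$60.05
After 6 (month_end (apply 1% monthly interest)): balance=$666.65 total_interest=$66.65
After 7 (year_end (apply 10% annual interest)): balance=$733.31 total_interest=$133.31
After 8 (year_end (apply 10% annual interest)): balance=$806.64 total_interest=$206.64
After 9 (deposit($500)): balance=$1306.64 total_interest=$206.64
After 10 (withdraw($300)): balance=$1006.64 total_interest=$206.64

Answer: 1006.64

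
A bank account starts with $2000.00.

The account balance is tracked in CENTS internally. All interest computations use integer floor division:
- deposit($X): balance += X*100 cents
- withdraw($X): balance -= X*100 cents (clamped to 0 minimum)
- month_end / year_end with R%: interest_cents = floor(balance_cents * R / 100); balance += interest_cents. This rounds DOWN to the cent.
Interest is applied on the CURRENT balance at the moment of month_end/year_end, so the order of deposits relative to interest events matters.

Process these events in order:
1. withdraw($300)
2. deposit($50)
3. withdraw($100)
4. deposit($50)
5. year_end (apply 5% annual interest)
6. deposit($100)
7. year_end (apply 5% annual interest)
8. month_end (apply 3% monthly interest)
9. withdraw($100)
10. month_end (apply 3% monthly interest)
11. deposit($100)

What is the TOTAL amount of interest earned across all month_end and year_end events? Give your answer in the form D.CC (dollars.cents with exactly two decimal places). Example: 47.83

After 1 (withdraw($300)): balance=$1700.00 total_interest=$0.00
After 2 (deposit($50)): balance=$1750.00 total_interest=$0.00
After 3 (withdraw($100)): balance=$1650.00 total_interest=$0.00
After 4 (deposit($50)): balance=$1700.00 total_interest=$0.00
After 5 (year_end (apply 5% annual interest)): balance=$1785.00 total_interest=$85.00
After 6 (deposit($100)): balance=$1885.00 total_interest=$85.00
After 7 (year_end (apply 5% annual interest)): balance=$1979.25 total_interest=$179.25
After 8 (month_end (apply 3% monthly interest)): balance=$2038.62 total_interest=$238.62
After 9 (withdraw($100)): balance=$1938.62 total_interest=$238.62
After 10 (month_end (apply 3% monthly interest)): balance=$1996.77 total_interest=$296.77
After 11 (deposit($100)): balance=$2096.77 total_interest=$296.77

Answer: 296.77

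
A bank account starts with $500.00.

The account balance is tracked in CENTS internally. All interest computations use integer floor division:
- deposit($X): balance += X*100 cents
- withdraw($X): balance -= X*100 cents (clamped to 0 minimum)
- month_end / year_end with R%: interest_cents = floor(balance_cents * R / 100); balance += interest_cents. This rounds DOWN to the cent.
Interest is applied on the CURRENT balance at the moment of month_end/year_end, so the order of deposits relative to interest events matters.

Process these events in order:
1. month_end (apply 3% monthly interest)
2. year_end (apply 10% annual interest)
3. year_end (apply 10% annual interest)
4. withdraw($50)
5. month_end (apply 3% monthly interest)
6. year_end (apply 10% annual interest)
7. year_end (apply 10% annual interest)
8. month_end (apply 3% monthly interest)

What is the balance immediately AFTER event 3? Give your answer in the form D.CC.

Answer: 623.15

Derivation:
After 1 (month_end (apply 3% monthly interest)): balance=$515.00 total_interest=$15.00
After 2 (year_end (apply 10% annual interest)): balance=$566.50 total_interest=$66.50
After 3 (year_end (apply 10% annual interest)): balance=$623.15 total_interest=$123.15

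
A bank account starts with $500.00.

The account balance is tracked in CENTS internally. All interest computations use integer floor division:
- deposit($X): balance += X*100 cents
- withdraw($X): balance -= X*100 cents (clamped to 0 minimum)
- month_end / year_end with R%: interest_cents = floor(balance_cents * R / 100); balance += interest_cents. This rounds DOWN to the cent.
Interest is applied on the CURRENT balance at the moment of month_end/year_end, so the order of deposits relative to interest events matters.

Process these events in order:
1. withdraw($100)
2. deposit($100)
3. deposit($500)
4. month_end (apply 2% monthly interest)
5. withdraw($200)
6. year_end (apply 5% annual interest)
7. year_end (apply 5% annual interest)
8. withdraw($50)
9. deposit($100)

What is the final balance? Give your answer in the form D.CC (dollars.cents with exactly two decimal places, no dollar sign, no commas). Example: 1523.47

Answer: 954.05

Derivation:
After 1 (withdraw($100)): balance=$400.00 total_interest=$0.00
After 2 (deposit($100)): balance=$500.00 total_interest=$0.00
After 3 (deposit($500)): balance=$1000.00 total_interest=$0.00
After 4 (month_end (apply 2% monthly interest)): balance=$1020.00 total_interest=$20.00
After 5 (withdraw($200)): balance=$820.00 total_interest=$20.00
After 6 (year_end (apply 5% annual interest)): balance=$861.00 total_interest=$61.00
After 7 (year_end (apply 5% annual interest)): balance=$904.05 total_interest=$104.05
After 8 (withdraw($50)): balance=$854.05 total_interest=$104.05
After 9 (deposit($100)): balance=$954.05 total_interest=$104.05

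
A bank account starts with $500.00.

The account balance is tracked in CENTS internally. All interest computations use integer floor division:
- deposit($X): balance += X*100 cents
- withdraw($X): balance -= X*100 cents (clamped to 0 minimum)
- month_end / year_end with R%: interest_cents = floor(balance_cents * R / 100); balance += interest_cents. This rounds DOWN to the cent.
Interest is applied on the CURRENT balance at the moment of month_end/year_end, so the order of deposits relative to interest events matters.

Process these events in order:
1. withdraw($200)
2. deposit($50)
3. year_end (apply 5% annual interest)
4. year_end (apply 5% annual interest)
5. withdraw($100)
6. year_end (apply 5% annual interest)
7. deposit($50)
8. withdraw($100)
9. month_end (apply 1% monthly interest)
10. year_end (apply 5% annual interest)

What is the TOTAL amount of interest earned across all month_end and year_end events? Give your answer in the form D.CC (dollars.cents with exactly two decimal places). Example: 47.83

After 1 (withdraw($200)): balance=$300.00 total_interest=$0.00
After 2 (deposit($50)): balance=$350.00 total_interest=$0.00
After 3 (year_end (apply 5% annual interest)): balance=$367.50 total_interest=$17.50
After 4 (year_end (apply 5% annual interest)): balance=$385.87 total_interest=$35.87
After 5 (withdraw($100)): balance=$285.87 total_interest=$35.87
After 6 (year_end (apply 5% annual interest)): balance=$300.16 total_interest=$50.16
After 7 (deposit($50)): balance=$350.16 total_interest=$50.16
After 8 (withdraw($100)): balance=$250.16 total_interest=$50.16
After 9 (month_end (apply 1% monthly interest)): balance=$252.66 total_interest=$52.66
After 10 (year_end (apply 5% annual interest)): balance=$265.29 total_interest=$65.29

Answer: 65.29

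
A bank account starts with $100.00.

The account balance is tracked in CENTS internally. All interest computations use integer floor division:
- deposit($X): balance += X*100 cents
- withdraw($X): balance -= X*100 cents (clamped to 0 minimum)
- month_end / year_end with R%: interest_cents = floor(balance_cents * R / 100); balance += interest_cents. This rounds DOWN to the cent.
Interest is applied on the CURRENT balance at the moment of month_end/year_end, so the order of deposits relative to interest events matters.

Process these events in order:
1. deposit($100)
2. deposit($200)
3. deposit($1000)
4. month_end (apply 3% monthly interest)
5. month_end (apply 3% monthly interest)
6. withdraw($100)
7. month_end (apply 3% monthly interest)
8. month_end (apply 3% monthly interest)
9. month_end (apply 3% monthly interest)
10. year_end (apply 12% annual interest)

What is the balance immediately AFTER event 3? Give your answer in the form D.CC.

After 1 (deposit($100)): balance=$200.00 total_interest=$0.00
After 2 (deposit($200)): balance=$400.00 total_interest=$0.00
After 3 (deposit($1000)): balance=$1400.00 total_interest=$0.00

Answer: 1400.00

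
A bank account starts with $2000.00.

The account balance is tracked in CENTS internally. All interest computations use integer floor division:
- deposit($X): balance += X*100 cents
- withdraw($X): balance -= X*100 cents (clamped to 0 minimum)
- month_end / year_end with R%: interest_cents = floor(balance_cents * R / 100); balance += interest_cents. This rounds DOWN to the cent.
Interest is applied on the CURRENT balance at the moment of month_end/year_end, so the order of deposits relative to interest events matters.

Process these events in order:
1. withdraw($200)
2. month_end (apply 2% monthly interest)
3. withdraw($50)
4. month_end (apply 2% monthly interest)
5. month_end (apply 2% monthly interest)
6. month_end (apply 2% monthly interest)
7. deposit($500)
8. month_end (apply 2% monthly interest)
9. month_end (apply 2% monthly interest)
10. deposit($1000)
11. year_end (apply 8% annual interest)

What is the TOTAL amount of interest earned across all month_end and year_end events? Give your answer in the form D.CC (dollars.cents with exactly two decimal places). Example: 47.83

Answer: 521.43

Derivation:
After 1 (withdraw($200)): balance=$1800.00 total_interest=$0.00
After 2 (month_end (apply 2% monthly interest)): balance=$1836.00 total_interest=$36.00
After 3 (withdraw($50)): balance=$1786.00 total_interest=$36.00
After 4 (month_end (apply 2% monthly interest)): balance=$1821.72 total_interest=$71.72
After 5 (month_end (apply 2% monthly interest)): balance=$1858.15 total_interest=$108.15
After 6 (month_end (apply 2% monthly interest)): balance=$1895.31 total_interest=$145.31
After 7 (deposit($500)): balance=$2395.31 total_interest=$145.31
After 8 (month_end (apply 2% monthly interest)): balance=$2443.21 total_interest=$193.21
After 9 (month_end (apply 2% monthly interest)): balance=$2492.07 total_interest=$242.07
After 10 (deposit($1000)): balance=$3492.07 total_interest=$242.07
After 11 (year_end (apply 8% annual interest)): balance=$3771.43 total_interest=$521.43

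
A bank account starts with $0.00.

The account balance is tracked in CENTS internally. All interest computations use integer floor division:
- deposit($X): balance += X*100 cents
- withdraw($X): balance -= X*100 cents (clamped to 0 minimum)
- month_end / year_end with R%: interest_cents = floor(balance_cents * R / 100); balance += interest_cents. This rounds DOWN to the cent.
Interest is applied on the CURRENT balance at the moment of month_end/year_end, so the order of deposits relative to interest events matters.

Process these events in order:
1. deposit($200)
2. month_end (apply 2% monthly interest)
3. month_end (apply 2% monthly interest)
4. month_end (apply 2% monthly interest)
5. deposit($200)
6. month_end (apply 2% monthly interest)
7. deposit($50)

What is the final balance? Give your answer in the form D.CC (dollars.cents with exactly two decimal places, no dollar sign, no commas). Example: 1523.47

Answer: 470.48

Derivation:
After 1 (deposit($200)): balance=$200.00 total_interest=$0.00
After 2 (month_end (apply 2% monthly interest)): balance=$204.00 total_interest=$4.00
After 3 (month_end (apply 2% monthly interest)): balance=$208.08 total_interest=$8.08
After 4 (month_end (apply 2% monthly interest)): balance=$212.24 total_interest=$12.24
After 5 (deposit($200)): balance=$412.24 total_interest=$12.24
After 6 (month_end (apply 2% monthly interest)): balance=$420.48 total_interest=$20.48
After 7 (deposit($50)): balance=$470.48 total_interest=$20.48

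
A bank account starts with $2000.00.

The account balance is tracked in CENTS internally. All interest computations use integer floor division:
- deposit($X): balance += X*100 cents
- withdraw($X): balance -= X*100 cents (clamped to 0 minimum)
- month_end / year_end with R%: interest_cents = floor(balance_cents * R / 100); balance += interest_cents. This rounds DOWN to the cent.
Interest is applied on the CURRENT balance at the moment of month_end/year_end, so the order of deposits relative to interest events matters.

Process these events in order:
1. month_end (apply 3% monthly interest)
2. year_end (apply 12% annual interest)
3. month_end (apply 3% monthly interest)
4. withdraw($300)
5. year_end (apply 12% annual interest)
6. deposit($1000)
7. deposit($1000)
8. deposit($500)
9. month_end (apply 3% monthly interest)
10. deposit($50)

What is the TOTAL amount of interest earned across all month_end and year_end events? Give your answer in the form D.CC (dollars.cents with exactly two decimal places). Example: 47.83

After 1 (month_end (apply 3% monthly interest)): balance=$2060.00 total_interest=$60.00
After 2 (year_end (apply 12% annual interest)): balance=$2307.20 total_interest=$307.20
After 3 (month_end (apply 3% monthly interest)): balance=$2376.41 total_interest=$376.41
After 4 (withdraw($300)): balance=$2076.41 total_interest=$376.41
After 5 (year_end (apply 12% annual interest)): balance=$2325.57 total_interest=$625.57
After 6 (deposit($1000)): balance=$3325.57 total_interest=$625.57
After 7 (deposit($1000)): balance=$4325.57 total_interest=$625.57
After 8 (deposit($500)): balance=$4825.57 total_interest=$625.57
After 9 (month_end (apply 3% monthly interest)): balance=$4970.33 total_interest=$770.33
After 10 (deposit($50)): balance=$5020.33 total_interest=$770.33

Answer: 770.33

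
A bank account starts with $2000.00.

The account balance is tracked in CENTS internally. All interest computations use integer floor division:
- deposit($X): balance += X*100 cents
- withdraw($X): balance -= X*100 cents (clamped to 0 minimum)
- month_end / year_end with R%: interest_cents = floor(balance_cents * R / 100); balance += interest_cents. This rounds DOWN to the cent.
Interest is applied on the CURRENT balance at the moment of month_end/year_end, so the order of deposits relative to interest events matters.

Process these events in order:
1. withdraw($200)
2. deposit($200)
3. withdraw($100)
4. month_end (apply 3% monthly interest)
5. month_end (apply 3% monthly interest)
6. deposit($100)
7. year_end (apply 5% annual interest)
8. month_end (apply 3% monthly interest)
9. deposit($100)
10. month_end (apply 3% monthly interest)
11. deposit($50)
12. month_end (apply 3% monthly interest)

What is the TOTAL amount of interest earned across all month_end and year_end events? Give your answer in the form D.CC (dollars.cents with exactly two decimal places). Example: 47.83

After 1 (withdraw($200)): balance=$1800.00 total_interest=$0.00
After 2 (deposit($200)): balance=$2000.00 total_interest=$0.00
After 3 (withdraw($100)): balance=$1900.00 total_interest=$0.00
After 4 (month_end (apply 3% monthly interest)): balance=$1957.00 total_interest=$57.00
After 5 (month_end (apply 3% monthly interest)): balance=$2015.71 total_interest=$115.71
After 6 (deposit($100)): balance=$2115.71 total_interest=$115.71
After 7 (year_end (apply 5% annual interest)): balance=$2221.49 total_interest=$221.49
After 8 (month_end (apply 3% monthly interest)): balance=$2288.13 total_interest=$288.13
After 9 (deposit($100)): balance=$2388.13 total_interest=$288.13
After 10 (month_end (apply 3% monthly interest)): balance=$2459.77 total_interest=$359.77
After 11 (deposit($50)): balance=$2509.77 total_interest=$359.77
After 12 (month_end (apply 3% monthly interest)): balance=$2585.06 total_interest=$435.06

Answer: 435.06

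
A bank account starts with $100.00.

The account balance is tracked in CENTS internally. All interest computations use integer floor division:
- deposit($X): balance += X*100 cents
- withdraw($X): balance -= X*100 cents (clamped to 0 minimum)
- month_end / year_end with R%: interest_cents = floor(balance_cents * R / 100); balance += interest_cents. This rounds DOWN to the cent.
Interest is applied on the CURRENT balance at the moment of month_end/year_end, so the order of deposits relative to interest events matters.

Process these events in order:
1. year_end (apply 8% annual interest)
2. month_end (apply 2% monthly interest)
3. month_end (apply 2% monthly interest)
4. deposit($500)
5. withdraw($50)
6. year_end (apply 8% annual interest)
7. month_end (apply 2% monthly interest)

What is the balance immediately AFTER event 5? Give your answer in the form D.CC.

After 1 (year_end (apply 8% annual interest)): balance=$108.00 total_interest=$8.00
After 2 (month_end (apply 2% monthly interest)): balance=$110.16 total_interest=$10.16
After 3 (month_end (apply 2% monthly interest)): balance=$112.36 total_interest=$12.36
After 4 (deposit($500)): balance=$612.36 total_interest=$12.36
After 5 (withdraw($50)): balance=$562.36 total_interest=$12.36

Answer: 562.36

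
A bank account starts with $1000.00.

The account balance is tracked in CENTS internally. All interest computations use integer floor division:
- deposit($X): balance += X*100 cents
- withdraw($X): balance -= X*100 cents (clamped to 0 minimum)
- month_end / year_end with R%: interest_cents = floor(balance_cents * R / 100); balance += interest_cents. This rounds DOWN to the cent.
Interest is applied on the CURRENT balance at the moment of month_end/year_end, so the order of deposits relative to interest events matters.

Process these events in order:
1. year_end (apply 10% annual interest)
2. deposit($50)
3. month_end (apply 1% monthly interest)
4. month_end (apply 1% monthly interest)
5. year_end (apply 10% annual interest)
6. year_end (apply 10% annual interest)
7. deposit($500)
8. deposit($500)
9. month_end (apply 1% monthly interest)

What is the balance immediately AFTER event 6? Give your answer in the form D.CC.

Answer: 1419.46

Derivation:
After 1 (year_end (apply 10% annual interest)): balance=$1100.00 total_interest=$100.00
After 2 (deposit($50)): balance=$1150.00 total_interest=$100.00
After 3 (month_end (apply 1% monthly interest)): balance=$1161.50 total_interest=$111.50
After 4 (month_end (apply 1% monthly interest)): balance=$1173.11 total_interest=$123.11
After 5 (year_end (apply 10% annual interest)): balance=$1290.42 total_interest=$240.42
After 6 (year_end (apply 10% annual interest)): balance=$1419.46 total_interest=$369.46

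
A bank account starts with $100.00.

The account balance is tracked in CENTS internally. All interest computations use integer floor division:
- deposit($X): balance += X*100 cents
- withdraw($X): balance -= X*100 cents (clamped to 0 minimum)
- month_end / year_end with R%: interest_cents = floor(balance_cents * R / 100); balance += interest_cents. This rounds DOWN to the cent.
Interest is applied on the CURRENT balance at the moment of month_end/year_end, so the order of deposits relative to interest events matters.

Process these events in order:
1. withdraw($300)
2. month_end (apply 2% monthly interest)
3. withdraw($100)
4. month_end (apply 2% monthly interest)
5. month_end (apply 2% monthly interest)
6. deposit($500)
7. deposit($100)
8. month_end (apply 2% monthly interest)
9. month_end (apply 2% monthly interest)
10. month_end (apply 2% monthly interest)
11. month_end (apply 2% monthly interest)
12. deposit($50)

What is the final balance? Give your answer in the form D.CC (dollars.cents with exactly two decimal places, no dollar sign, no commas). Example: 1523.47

After 1 (withdraw($300)): balance=$0.00 total_interest=$0.00
After 2 (month_end (apply 2% monthly interest)): balance=$0.00 total_interest=$0.00
After 3 (withdraw($100)): balance=$0.00 total_interest=$0.00
After 4 (month_end (apply 2% monthly interest)): balance=$0.00 total_interest=$0.00
After 5 (month_end (apply 2% monthly interest)): balance=$0.00 total_interest=$0.00
After 6 (deposit($500)): balance=$500.00 total_interest=$0.00
After 7 (deposit($100)): balance=$600.00 total_interest=$0.00
After 8 (month_end (apply 2% monthly interest)): balance=$612.00 total_interest=$12.00
After 9 (month_end (apply 2% monthly interest)): balance=$624.24 total_interest=$24.24
After 10 (month_end (apply 2% monthly interest)): balance=$636.72 total_interest=$36.72
After 11 (month_end (apply 2% monthly interest)): balance=$649.45 total_interest=$49.45
After 12 (deposit($50)): balance=$699.45 total_interest=$49.45

Answer: 699.45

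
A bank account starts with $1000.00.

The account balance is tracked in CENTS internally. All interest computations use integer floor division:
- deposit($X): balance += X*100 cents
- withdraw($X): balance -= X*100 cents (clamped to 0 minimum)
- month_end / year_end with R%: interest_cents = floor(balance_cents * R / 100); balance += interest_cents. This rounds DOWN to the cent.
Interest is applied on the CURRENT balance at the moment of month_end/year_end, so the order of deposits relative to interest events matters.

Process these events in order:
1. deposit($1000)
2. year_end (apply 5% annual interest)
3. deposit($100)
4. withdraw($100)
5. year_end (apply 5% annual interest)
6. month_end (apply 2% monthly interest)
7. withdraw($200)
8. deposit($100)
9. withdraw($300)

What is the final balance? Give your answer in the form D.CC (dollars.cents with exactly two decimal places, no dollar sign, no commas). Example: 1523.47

Answer: 1849.10

Derivation:
After 1 (deposit($1000)): balance=$2000.00 total_interest=$0.00
After 2 (year_end (apply 5% annual interest)): balance=$2100.00 total_interest=$100.00
After 3 (deposit($100)): balance=$2200.00 total_interest=$100.00
After 4 (withdraw($100)): balance=$2100.00 total_interest=$100.00
After 5 (year_end (apply 5% annual interest)): balance=$2205.00 total_interest=$205.00
After 6 (month_end (apply 2% monthly interest)): balance=$2249.10 total_interest=$249.10
After 7 (withdraw($200)): balance=$2049.10 total_interest=$249.10
After 8 (deposit($100)): balance=$2149.10 total_interest=$249.10
After 9 (withdraw($300)): balance=$1849.10 total_interest=$249.10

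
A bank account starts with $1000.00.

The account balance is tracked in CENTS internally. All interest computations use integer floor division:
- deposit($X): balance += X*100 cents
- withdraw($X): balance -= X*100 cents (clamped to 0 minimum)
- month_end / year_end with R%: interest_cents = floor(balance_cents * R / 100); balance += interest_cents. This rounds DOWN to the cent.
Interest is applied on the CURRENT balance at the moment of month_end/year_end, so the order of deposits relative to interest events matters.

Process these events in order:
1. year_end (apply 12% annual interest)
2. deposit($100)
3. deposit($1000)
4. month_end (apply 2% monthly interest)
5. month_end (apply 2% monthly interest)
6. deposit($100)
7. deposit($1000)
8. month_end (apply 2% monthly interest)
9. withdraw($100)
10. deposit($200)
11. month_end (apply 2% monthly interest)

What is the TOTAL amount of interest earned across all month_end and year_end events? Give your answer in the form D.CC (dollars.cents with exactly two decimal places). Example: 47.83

Answer: 349.42

Derivation:
After 1 (year_end (apply 12% annual interest)): balance=$1120.00 total_interest=$120.00
After 2 (deposit($100)): balance=$1220.00 total_interest=$120.00
After 3 (deposit($1000)): balance=$2220.00 total_interest=$120.00
After 4 (month_end (apply 2% monthly interest)): balance=$2264.40 total_interest=$164.40
After 5 (month_end (apply 2% monthly interest)): balance=$2309.68 total_interest=$209.68
After 6 (deposit($100)): balance=$2409.68 total_interest=$209.68
After 7 (deposit($1000)): balance=$3409.68 total_interest=$209.68
After 8 (month_end (apply 2% monthly interest)): balance=$3477.87 total_interest=$277.87
After 9 (withdraw($100)): balance=$3377.87 total_interest=$277.87
After 10 (deposit($200)): balance=$3577.87 total_interest=$277.87
After 11 (month_end (apply 2% monthly interest)): balance=$3649.42 total_interest=$349.42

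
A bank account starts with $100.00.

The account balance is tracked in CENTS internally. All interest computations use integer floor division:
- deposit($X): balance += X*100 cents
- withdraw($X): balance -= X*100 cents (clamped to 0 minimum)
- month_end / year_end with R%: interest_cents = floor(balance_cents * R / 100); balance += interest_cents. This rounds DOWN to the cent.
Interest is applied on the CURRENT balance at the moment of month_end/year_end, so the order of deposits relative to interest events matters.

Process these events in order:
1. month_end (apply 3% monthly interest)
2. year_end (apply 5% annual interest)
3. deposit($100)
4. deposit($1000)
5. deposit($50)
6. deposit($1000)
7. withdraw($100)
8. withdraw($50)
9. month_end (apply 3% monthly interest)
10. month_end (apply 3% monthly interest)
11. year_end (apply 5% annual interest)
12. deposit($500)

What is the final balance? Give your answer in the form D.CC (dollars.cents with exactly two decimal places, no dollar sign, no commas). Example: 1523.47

Answer: 2848.35

Derivation:
After 1 (month_end (apply 3% monthly interest)): balance=$103.00 total_interest=$3.00
After 2 (year_end (apply 5% annual interest)): balance=$108.15 total_interest=$8.15
After 3 (deposit($100)): balance=$208.15 total_interest=$8.15
After 4 (deposit($1000)): balance=$1208.15 total_interest=$8.15
After 5 (deposit($50)): balance=$1258.15 total_interest=$8.15
After 6 (deposit($1000)): balance=$2258.15 total_interest=$8.15
After 7 (withdraw($100)): balance=$2158.15 total_interest=$8.15
After 8 (withdraw($50)): balance=$2108.15 total_interest=$8.15
After 9 (month_end (apply 3% monthly interest)): balance=$2171.39 total_interest=$71.39
After 10 (month_end (apply 3% monthly interest)): balance=$2236.53 total_interest=$136.53
After 11 (year_end (apply 5% annual interest)): balance=$2348.35 total_interest=$248.35
After 12 (deposit($500)): balance=$2848.35 total_interest=$248.35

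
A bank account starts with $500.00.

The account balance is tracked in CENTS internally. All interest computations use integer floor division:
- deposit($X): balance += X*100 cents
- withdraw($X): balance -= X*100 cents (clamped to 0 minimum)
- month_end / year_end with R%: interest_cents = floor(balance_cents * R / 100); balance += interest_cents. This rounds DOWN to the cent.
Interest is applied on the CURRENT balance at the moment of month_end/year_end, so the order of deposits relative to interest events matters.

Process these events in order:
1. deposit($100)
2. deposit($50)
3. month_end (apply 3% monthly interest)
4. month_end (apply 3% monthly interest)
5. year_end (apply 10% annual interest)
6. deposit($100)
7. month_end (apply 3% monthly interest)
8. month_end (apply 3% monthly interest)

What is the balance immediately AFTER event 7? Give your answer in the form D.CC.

Answer: 884.28

Derivation:
After 1 (deposit($100)): balance=$600.00 total_interest=$0.00
After 2 (deposit($50)): balance=$650.00 total_interest=$0.00
After 3 (month_end (apply 3% monthly interest)): balance=$669.50 total_interest=$19.50
After 4 (month_end (apply 3% monthly interest)): balance=$689.58 total_interest=$39.58
After 5 (year_end (apply 10% annual interest)): balance=$758.53 total_interest=$108.53
After 6 (deposit($100)): balance=$858.53 total_interest=$108.53
After 7 (month_end (apply 3% monthly interest)): balance=$884.28 total_interest=$134.28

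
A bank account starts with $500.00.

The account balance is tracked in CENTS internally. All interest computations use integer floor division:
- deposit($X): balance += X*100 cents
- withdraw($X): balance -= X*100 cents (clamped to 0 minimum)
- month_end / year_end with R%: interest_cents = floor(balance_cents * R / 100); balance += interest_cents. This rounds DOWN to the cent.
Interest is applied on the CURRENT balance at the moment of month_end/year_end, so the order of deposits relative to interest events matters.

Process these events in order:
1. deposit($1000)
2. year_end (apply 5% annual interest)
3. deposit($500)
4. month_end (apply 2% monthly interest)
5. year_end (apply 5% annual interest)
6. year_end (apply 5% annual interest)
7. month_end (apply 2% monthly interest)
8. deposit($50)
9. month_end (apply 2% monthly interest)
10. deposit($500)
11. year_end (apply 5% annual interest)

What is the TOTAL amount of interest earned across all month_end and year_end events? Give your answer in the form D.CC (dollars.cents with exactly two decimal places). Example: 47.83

Answer: 577.62

Derivation:
After 1 (deposit($1000)): balance=$1500.00 total_interest=$0.00
After 2 (year_end (apply 5% annual interest)): balance=$1575.00 total_interest=$75.00
After 3 (deposit($500)): balance=$2075.00 total_interest=$75.00
After 4 (month_end (apply 2% monthly interest)): balance=$2116.50 total_interest=$116.50
After 5 (year_end (apply 5% annual interest)): balance=$2222.32 total_interest=$222.32
After 6 (year_end (apply 5% annual interest)): balance=$2333.43 total_interest=$333.43
After 7 (month_end (apply 2% monthly interest)): balance=$2380.09 total_interest=$380.09
After 8 (deposit($50)): balance=$2430.09 total_interest=$380.09
After 9 (month_end (apply 2% monthly interest)): balance=$2478.69 total_interest=$428.69
After 10 (deposit($500)): balance=$2978.69 total_interest=$428.69
After 11 (year_end (apply 5% annual interest)): balance=$3127.62 total_interest=$577.62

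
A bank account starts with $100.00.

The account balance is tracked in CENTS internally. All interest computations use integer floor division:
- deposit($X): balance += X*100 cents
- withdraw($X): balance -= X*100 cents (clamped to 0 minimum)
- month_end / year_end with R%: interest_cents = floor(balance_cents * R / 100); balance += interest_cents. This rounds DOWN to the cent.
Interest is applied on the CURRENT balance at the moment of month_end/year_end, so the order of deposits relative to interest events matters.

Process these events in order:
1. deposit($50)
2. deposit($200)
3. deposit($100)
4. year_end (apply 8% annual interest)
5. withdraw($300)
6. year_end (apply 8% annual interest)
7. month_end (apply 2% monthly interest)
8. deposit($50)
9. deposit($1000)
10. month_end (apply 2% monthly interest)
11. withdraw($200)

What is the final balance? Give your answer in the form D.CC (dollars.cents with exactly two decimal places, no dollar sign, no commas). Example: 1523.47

Answer: 1079.98

Derivation:
After 1 (deposit($50)): balance=$150.00 total_interest=$0.00
After 2 (deposit($200)): balance=$350.00 total_interest=$0.00
After 3 (deposit($100)): balance=$450.00 total_interest=$0.00
After 4 (year_end (apply 8% annual interest)): balance=$486.00 total_interest=$36.00
After 5 (withdraw($300)): balance=$186.00 total_interest=$36.00
After 6 (year_end (apply 8% annual interest)): balance=$200.88 total_interest=$50.88
After 7 (month_end (apply 2% monthly interest)): balance=$204.89 total_interest=$54.89
After 8 (deposit($50)): balance=$254.89 total_interest=$54.89
After 9 (deposit($1000)): balance=$1254.89 total_interest=$54.89
After 10 (month_end (apply 2% monthly interest)): balance=$1279.98 total_interest=$79.98
After 11 (withdraw($200)): balance=$1079.98 total_interest=$79.98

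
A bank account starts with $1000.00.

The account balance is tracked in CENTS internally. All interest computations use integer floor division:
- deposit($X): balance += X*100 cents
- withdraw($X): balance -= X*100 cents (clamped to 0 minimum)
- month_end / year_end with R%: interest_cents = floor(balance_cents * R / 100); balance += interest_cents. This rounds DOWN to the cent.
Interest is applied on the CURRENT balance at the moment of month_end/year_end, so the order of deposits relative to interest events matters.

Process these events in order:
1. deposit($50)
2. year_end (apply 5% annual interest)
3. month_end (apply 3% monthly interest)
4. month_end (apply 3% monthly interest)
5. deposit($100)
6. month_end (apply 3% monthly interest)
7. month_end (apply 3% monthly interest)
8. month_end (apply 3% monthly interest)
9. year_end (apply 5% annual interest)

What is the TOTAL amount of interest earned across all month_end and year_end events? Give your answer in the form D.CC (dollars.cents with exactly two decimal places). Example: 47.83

After 1 (deposit($50)): balance=$1050.00 total_interest=$0.00
After 2 (year_end (apply 5% annual interest)): balance=$1102.50 total_interest=$52.50
After 3 (month_end (apply 3% monthly interest)): balance=$1135.57 total_interest=$85.57
After 4 (month_end (apply 3% monthly interest)): balance=$1169.63 total_interest=$119.63
After 5 (deposit($100)): balance=$1269.63 total_interest=$119.63
After 6 (month_end (apply 3% monthly interest)): balance=$1307.71 total_interest=$157.71
After 7 (month_end (apply 3% monthly interest)): balance=$1346.94 total_interest=$196.94
After 8 (month_end (apply 3% monthly interest)): balance=$1387.34 total_interest=$237.34
After 9 (year_end (apply 5% annual interest)): balance=$1456.70 total_interest=$306.70

Answer: 306.70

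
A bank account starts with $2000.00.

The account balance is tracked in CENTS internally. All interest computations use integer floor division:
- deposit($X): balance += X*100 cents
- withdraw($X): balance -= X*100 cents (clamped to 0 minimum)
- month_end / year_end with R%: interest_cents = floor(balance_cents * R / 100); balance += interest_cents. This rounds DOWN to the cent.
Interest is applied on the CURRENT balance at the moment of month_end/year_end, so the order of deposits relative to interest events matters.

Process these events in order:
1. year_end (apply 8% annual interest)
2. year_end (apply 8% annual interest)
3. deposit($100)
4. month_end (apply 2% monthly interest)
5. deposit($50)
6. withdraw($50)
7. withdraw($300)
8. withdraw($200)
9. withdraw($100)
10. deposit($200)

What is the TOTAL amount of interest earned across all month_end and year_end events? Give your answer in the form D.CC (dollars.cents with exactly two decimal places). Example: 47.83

After 1 (year_end (apply 8% annual interest)): balance=$2160.00 total_interest=$160.00
After 2 (year_end (apply 8% annual interest)): balance=$2332.80 total_interest=$332.80
After 3 (deposit($100)): balance=$2432.80 total_interest=$332.80
After 4 (month_end (apply 2% monthly interest)): balance=$2481.45 total_interest=$381.45
After 5 (deposit($50)): balance=$2531.45 total_interest=$381.45
After 6 (withdraw($50)): balance=$2481.45 total_interest=$381.45
After 7 (withdraw($300)): balance=$2181.45 total_interest=$381.45
After 8 (withdraw($200)): balance=$1981.45 total_interest=$381.45
After 9 (withdraw($100)): balance=$1881.45 total_interest=$381.45
After 10 (deposit($200)): balance=$2081.45 total_interest=$381.45

Answer: 381.45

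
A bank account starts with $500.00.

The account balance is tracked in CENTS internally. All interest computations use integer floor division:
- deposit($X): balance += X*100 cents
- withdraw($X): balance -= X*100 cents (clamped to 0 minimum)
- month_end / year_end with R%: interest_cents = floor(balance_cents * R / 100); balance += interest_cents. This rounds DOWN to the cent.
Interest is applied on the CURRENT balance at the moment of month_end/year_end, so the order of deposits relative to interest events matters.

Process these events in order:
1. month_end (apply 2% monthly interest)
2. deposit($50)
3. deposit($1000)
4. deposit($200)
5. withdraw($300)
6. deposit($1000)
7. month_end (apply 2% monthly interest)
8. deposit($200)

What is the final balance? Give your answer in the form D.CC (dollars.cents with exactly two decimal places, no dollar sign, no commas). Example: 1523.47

After 1 (month_end (apply 2% monthly interest)): balance=$510.00 total_interest=$10.00
After 2 (deposit($50)): balance=$560.00 total_interest=$10.00
After 3 (deposit($1000)): balance=$1560.00 total_interest=$10.00
After 4 (deposit($200)): balance=$1760.00 total_interest=$10.00
After 5 (withdraw($300)): balance=$1460.00 total_interest=$10.00
After 6 (deposit($1000)): balance=$2460.00 total_interest=$10.00
After 7 (month_end (apply 2% monthly interest)): balance=$2509.20 total_interest=$59.20
After 8 (deposit($200)): balance=$2709.20 total_interest=$59.20

Answer: 2709.20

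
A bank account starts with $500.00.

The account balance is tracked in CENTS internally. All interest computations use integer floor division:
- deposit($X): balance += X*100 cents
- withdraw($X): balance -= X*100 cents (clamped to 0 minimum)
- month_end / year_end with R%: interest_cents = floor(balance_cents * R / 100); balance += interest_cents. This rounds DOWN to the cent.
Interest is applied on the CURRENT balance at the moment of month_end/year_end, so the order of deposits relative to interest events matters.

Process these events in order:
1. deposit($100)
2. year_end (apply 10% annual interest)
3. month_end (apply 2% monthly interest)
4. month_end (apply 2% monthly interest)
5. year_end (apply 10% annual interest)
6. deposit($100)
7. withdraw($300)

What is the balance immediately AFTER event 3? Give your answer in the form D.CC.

Answer: 673.20

Derivation:
After 1 (deposit($100)): balance=$600.00 total_interest=$0.00
After 2 (year_end (apply 10% annual interest)): balance=$660.00 total_interest=$60.00
After 3 (month_end (apply 2% monthly interest)): balance=$673.20 total_interest=$73.20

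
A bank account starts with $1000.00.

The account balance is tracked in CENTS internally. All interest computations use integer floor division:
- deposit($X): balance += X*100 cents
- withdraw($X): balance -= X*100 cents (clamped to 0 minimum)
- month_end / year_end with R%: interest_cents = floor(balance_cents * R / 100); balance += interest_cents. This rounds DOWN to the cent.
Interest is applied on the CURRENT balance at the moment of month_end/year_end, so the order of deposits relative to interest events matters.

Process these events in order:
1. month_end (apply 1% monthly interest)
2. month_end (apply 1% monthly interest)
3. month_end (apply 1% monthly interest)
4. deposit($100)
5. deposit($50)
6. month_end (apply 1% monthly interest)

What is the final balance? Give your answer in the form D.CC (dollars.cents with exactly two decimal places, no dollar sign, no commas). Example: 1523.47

Answer: 1192.10

Derivation:
After 1 (month_end (apply 1% monthly interest)): balance=$1010.00 total_interest=$10.00
After 2 (month_end (apply 1% monthly interest)): balance=$1020.10 total_interest=$20.10
After 3 (month_end (apply 1% monthly interest)): balance=$1030.30 total_interest=$30.30
After 4 (deposit($100)): balance=$1130.30 total_interest=$30.30
After 5 (deposit($50)): balance=$1180.30 total_interest=$30.30
After 6 (month_end (apply 1% monthly interest)): balance=$1192.10 total_interest=$42.10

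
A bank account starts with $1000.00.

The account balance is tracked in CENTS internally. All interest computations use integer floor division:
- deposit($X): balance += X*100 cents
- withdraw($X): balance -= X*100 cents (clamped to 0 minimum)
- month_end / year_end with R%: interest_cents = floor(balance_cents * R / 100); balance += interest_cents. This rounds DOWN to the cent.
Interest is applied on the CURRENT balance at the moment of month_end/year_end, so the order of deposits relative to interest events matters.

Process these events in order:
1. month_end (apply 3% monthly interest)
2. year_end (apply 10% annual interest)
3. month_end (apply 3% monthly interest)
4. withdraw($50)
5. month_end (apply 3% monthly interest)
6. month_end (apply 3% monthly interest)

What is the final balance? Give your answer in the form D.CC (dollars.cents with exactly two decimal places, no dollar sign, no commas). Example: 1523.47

Answer: 1185.00

Derivation:
After 1 (month_end (apply 3% monthly interest)): balance=$1030.00 total_interest=$30.00
After 2 (year_end (apply 10% annual interest)): balance=$1133.00 total_interest=$133.00
After 3 (month_end (apply 3% monthly interest)): balance=$1166.99 total_interest=$166.99
After 4 (withdraw($50)): balance=$1116.99 total_interest=$166.99
After 5 (month_end (apply 3% monthly interest)): balance=$1150.49 total_interest=$200.49
After 6 (month_end (apply 3% monthly interest)): balance=$1185.00 total_interest=$235.00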